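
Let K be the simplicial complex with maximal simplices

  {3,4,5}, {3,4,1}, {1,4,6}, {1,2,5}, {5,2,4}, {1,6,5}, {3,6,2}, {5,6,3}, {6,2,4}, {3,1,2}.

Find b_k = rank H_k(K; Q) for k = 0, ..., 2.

We work with the vertex ordering 1 < 2 < 3 < 4 < 5 < 6. The simplices of K, each written with vertices in increasing order, are:

  0-simplices (6): [1], [2], [3], [4], [5], [6]
  1-simplices (15): [1,2], [1,3], [1,4], [1,5], [1,6], [2,3], [2,4], [2,5], [2,6], [3,4], [3,5], [3,6], [4,5], [4,6], [5,6]
  2-simplices (10): [1,2,3], [1,2,5], [1,3,4], [1,4,6], [1,5,6], [2,3,6], [2,4,5], [2,4,6], [3,4,5], [3,5,6]

so the chain groups are C_0 ≅ Z^6, C_1 ≅ Z^15, C_2 ≅ Z^10.

Boundary ∂_1: C_1 → C_0 is given by ∂[p,q] = [q] − [p]. For instance
  ∂[3,5] = [5] − [3].
As a 6×15 matrix over Z this has rank 5, with invariant factors (1,1,1,1,1).

Boundary ∂_2: C_2 → C_1 acts by ∂[p,q,r] = [q,r] − [p,r] + [p,q]. For instance
  ∂[1,3,4] = [3,4] − [1,4] + [1,3],
  ∂[3,5,6] = [5,6] − [3,6] + [3,5].
As a 15×10 matrix over Z this has rank 10, with invariant factors (1,1,1,1,1,1,1,1,1,2).

Reading off H_k = ker ∂_k / im ∂_{k+1}:

  H_0: rank C_0 − rank ∂_1 = 6 − 5 = 1, and the invariant factors of ∂_1 are all 1, so H_0 = Z.
  H_1: rank ker ∂_1 − rank ∂_2 = (15 − 5) − 10 = 0, and ∂_2 has invariant factor 2 > 1, so H_1 = Z/2Z.
  H_2: rank ker ∂_2 − rank ∂_3 = (10 − 10) − 0 = 0, and there is no ∂_3, so H_2 = 0.

Hence the Betti numbers are b_0 = 1, b_1 = 0, b_2 = 0.

b_0 = 1, b_1 = 0, b_2 = 0.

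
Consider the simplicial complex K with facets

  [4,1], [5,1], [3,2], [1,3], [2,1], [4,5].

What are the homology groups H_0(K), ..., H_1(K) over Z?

H_0 = Z,  H_1 = Z^2.

K has 5 vertices, 6 edges.
rank ∂_0 = 0, rank ∂_1 = 4 ⇒ b_0 = 5 − 0 − 4 = 1; all invariant factors of ∂_1 are 1 so no torsion. So H_0 = Z.
rank ∂_1 = 4, rank ∂_2 = 0 ⇒ b_1 = 6 − 4 − 0 = 2. So H_1 = Z^2.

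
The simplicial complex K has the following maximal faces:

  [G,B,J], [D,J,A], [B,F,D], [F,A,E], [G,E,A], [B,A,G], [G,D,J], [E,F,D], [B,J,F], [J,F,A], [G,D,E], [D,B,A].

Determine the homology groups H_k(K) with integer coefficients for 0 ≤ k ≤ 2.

Order the vertices as A < B < D < E < F < G < J. Listing each simplex with vertices in this order, K has dimension 2 with simplices:

  0-simplices (7): A, B, D, E, F, G, J
  1-simplices (18): AB, AD, AE, AF, AG, AJ, BD, BF, BG, BJ, DE, DF, DG, DJ, EF, EG, FJ, GJ
  2-simplices (12): ABD, ABG, ADJ, AEF, AEG, AFJ, BDF, BFJ, BGJ, DEF, DEG, DGJ

Hence C_0 ≅ Z^7, C_1 ≅ Z^18, C_2 ≅ Z^12.

∂_1: C_1 → C_0 sends each edge [p,q] (with p < q) to q − p.
The 7×18 boundary matrix has rank 6 and Smith normal form diag(1,1,1,1,1,1).

Boundary ∂_2: C_2 → C_1 sends each 2-simplex [p,q,r] to [q,r] − [p,r] + [p,q]. For instance
  ∂ABD = BD − AD + AB,
  ∂BGJ = GJ − BJ + BG.
The resulting 18×12 matrix has rank 12, and its Smith normal form has invariant factors (1,1,1,1,1,1,1,1,1,1,1,2).

Reading off H_k = ker ∂_k / im ∂_{k+1}:

  H_0: rank C_0 − rank ∂_1 = 7 − 6 = 1, and the invariant factors of ∂_1 are all 1, so H_0 = Z.
  H_1: rank ker ∂_1 − rank ∂_2 = (18 − 6) − 12 = 0, and ∂_2 has invariant factor 2 > 1, so H_1 = Z_2.
  H_2: rank ker ∂_2 − rank ∂_3 = (12 − 12) − 0 = 0, and there is no ∂_3, so H_2 = 0.

H_0 = Z,  H_1 = Z_2,  H_2 = 0.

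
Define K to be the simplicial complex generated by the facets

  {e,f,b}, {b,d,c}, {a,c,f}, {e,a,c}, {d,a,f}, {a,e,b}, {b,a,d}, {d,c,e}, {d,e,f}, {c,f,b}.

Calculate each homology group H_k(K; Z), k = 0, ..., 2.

Order the vertices as a < b < c < d < e < f. Listing each simplex with vertices in this order, K has dimension 2 with simplices:

  0-simplices (6): a, b, c, d, e, f
  1-simplices (15): ab, ac, ad, ae, af, bc, bd, be, bf, cd, ce, cf, de, df, ef
  2-simplices (10): abd, abe, ace, acf, adf, bcd, bcf, bef, cde, def

so the chain groups are C_0 ≅ Z^6, C_1 ≅ Z^15, C_2 ≅ Z^10.

The boundary map ∂_1: C_1 → C_0 is given by ∂[p,q] = [q] − [p].
This gives a 6×15 integer matrix of rank 5; reducing to Smith normal form yields diagonal entries (1,1,1,1,1).

The boundary map ∂_2: C_2 → C_1 acts by ∂[p,q,r] = [q,r] − [p,r] + [p,q]. For instance
  ∂adf = df − af + ad,
  ∂cde = de − ce + cd.
The 15×10 boundary matrix has rank 10 and Smith normal form diag(1,1,1,1,1,1,1,1,1,2).

Computing H_k = (kernel of ∂_k) / (image of ∂_{k+1}):

  H_0: rank C_0 − rank ∂_1 = 6 − 5 = 1, and the invariant factors of ∂_1 are all 1, so H_0 ≅ Z.
  H_1: rank ker ∂_1 − rank ∂_2 = (15 − 5) − 10 = 0, and ∂_2 has invariant factor 2 > 1, so H_1 ≅ Z/2.
  H_2: rank ker ∂_2 − rank ∂_3 = (10 − 10) − 0 = 0, and there is no ∂_3, so H_2 ≅ 0.

As a check, the Euler characteristic is 6 − 15 + 10 = 1, which agrees with 1 − 0 + 0 = 1.

H_0 ≅ Z,  H_1 ≅ Z/2,  H_2 = 0.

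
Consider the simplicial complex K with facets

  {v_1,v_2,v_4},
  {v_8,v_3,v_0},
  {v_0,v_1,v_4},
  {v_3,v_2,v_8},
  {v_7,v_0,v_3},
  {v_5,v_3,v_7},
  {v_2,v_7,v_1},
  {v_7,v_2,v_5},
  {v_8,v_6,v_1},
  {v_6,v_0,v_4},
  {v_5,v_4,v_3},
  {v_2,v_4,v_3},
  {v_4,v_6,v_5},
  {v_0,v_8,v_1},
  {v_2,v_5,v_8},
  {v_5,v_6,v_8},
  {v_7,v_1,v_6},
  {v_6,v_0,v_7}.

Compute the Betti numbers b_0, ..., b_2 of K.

We work with the vertex ordering v_0 < v_1 < v_2 < v_3 < v_4 < v_5 < v_6 < v_7 < v_8. The simplices of K, each written with vertices in increasing order, are:

  0-simplices (9): [v_0], [v_1], [v_2], [v_3], [v_4], [v_5], [v_6], [v_7], [v_8]
  1-simplices (27): (27 of them)
  2-simplices (18): (18 of them)

giving chain groups C_0 ≅ Z^9, C_1 ≅ Z^27, C_2 ≅ Z^18.

The boundary map ∂_1: C_1 → C_0 sends each edge [p,q] (with p < q) to q − p. For instance
  ∂[v_2,v_7] = [v_7] − [v_2].
The resulting 9×27 matrix has rank 8, and its Smith normal form has invariant factors (1,1,1,1,1,1,1,1).

Boundary ∂_2: C_2 → C_1 acts by ∂[p,q,r] = [q,r] − [p,r] + [p,q]. For instance
  ∂[v_0,v_6,v_7] = [v_6,v_7] − [v_0,v_7] + [v_0,v_6],
  ∂[v_3,v_5,v_7] = [v_5,v_7] − [v_3,v_7] + [v_3,v_5].
The resulting 27×18 matrix has rank 18, and its Smith normal form has invariant factors (1,1,1,1,1,1,1,1,1,1,1,1,1,1,1,1,1,2).

From H_k ≅ ker(∂_k) / im(∂_{k+1}) we obtain:

  H_0: rank C_0 − rank ∂_1 = 9 − 8 = 1, and the invariant factors of ∂_1 are all 1, so H_0 ≅ Z.
  H_1: rank ker ∂_1 − rank ∂_2 = (27 − 8) − 18 = 1, and ∂_2 has invariant factor 2 > 1, so H_1 ≅ Z ⊕ Z/2Z.
  H_2: rank ker ∂_2 − rank ∂_3 = (18 − 18) − 0 = 0, and there is no ∂_3, so H_2 ≅ 0.

Hence the Betti numbers are b_0 = 1, b_1 = 1, b_2 = 0.

b_0 = 1, b_1 = 1, b_2 = 0.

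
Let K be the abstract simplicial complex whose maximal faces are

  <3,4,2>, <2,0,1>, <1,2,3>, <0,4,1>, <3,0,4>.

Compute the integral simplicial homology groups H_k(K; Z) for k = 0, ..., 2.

H_0 ≅ Z,  H_1 ≅ Z,  H_2 = 0.

Fix the vertex order 0 < 1 < 2 < 3 < 4 and write every simplex with vertices in increasing order. Then dim K = 2 and the simplices of K are:

  0-simplices (5): [0], [1], [2], [3], [4]
  1-simplices (10): [0,1], [0,2], [0,3], [0,4], [1,2], [1,3], [1,4], [2,3], [2,4], [3,4]
  2-simplices (5): [0,1,2], [0,1,4], [0,3,4], [1,2,3], [2,3,4]

so the chain groups are C_0 ≅ Z^5, C_1 ≅ Z^10, C_2 ≅ Z^5.

Boundary ∂_1: C_1 → C_0 sends each edge [p,q] (with p < q) to q − p.
The 5×10 boundary matrix has rank 4 and Smith normal form diag(1,1,1,1).

The boundary map ∂_2: C_2 → C_1 sends each 2-simplex [p,q,r] to [q,r] − [p,r] + [p,q]. For instance
  ∂[2,3,4] = [3,4] − [2,4] + [2,3],
  ∂[0,1,4] = [1,4] − [0,4] + [0,1].
The resulting 10×5 matrix has rank 5, and its Smith normal form has invariant factors (1,1,1,1,1).

Now H_k = ker ∂_k / im ∂_{k+1}, so:

  H_0: rank C_0 − rank ∂_1 = 5 − 4 = 1, and the invariant factors of ∂_1 are all 1, so H_0 ≅ Z.
  H_1: rank ker ∂_1 − rank ∂_2 = (10 − 4) − 5 = 1, and the invariant factors of ∂_2 are all 1, so H_1 ≅ Z.
  H_2: rank ker ∂_2 − rank ∂_3 = (5 − 5) − 0 = 0, and there is no ∂_3, so H_2 ≅ 0.

As a check, the Euler characteristic is 5 − 10 + 5 = 0, which agrees with 1 − 1 + 0 = 0.
(K is a triangulation of the Möbius band.)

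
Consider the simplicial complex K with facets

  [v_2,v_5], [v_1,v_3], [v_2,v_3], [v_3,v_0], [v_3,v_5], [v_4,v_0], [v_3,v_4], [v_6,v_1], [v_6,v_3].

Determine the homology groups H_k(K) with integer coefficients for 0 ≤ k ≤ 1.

H_0 ≅ Z,  H_1 ≅ Z^3.

Take the total order v_0 < v_1 < v_2 < v_3 < v_4 < v_5 < v_6 on the vertex set. Then K (dimension 1) consists of the simplices:

  0-simplices (7): [v_0], [v_1], [v_2], [v_3], [v_4], [v_5], [v_6]
  1-simplices (9): [v_0,v_3], [v_0,v_4], [v_1,v_3], [v_1,v_6], [v_2,v_3], [v_2,v_5], [v_3,v_4], [v_3,v_5], [v_3,v_6]

Hence C_0 ≅ Z^7, C_1 ≅ Z^9.

∂_1: C_1 → C_0 maps an edge to its endpoints' difference, ∂[p,q] = q − p. For instance
  ∂[v_2,v_5] = [v_5] − [v_2].
The 7×9 boundary matrix has rank 6 and Smith normal form diag(1,1,1,1,1,1).

Now H_k = ker ∂_k / im ∂_{k+1}, so:

  H_0: rank C_0 − rank ∂_1 = 7 − 6 = 1, and the invariant factors of ∂_1 are all 1, so H_0 ≅ Z.
  H_1: rank ker ∂_1 − rank ∂_2 = (9 − 6) − 0 = 3, and there is no ∂_2, so H_1 ≅ Z^3.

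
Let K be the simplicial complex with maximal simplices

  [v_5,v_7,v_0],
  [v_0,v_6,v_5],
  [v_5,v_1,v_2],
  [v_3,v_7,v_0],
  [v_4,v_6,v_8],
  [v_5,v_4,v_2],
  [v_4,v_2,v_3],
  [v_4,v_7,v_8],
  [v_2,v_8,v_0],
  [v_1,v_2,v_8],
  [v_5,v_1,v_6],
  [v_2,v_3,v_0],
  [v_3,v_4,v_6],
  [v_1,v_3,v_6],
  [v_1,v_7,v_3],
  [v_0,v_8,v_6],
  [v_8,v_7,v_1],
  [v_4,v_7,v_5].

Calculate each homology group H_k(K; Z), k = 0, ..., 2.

Order the vertices as v_0 < v_1 < v_2 < v_3 < v_4 < v_5 < v_6 < v_7 < v_8. Listing each simplex with vertices in this order, K has dimension 2 with simplices:

  0-simplices (9): [v_0], [v_1], [v_2], [v_3], [v_4], [v_5], [v_6], [v_7], [v_8]
  1-simplices (27): (27 of them)
  2-simplices (18): (18 of them)

giving chain groups C_0 ≅ Z^9, C_1 ≅ Z^27, C_2 ≅ Z^18.

Boundary ∂_1: C_1 → C_0 is given by ∂[p,q] = [q] − [p]. For instance
  ∂[v_3,v_6] = [v_6] − [v_3].
This gives a 9×27 integer matrix of rank 8; reducing to Smith normal form yields diagonal entries (1,1,1,1,1,1,1,1).

∂_2: C_2 → C_1 sends each 2-simplex [p,q,r] to [q,r] − [p,r] + [p,q]. For instance
  ∂[v_4,v_7,v_8] = [v_7,v_8] − [v_4,v_8] + [v_4,v_7],
  ∂[v_2,v_4,v_5] = [v_4,v_5] − [v_2,v_5] + [v_2,v_4].
The 27×18 boundary matrix has rank 17 and Smith normal form diag(1,1,1,1,1,1,1,1,1,1,1,1,1,1,1,1,1).

From H_k ≅ ker(∂_k) / im(∂_{k+1}) we obtain:

  H_0: rank C_0 − rank ∂_1 = 9 − 8 = 1, and the invariant factors of ∂_1 are all 1, so H_0 = Z.
  H_1: rank ker ∂_1 − rank ∂_2 = (27 − 8) − 17 = 2, and the invariant factors of ∂_2 are all 1, so H_1 = Z^2.
  H_2: rank ker ∂_2 − rank ∂_3 = (18 − 17) − 0 = 1, and there is no ∂_3, so H_2 = Z.

H_0 = Z,  H_1 = Z^2,  H_2 = Z.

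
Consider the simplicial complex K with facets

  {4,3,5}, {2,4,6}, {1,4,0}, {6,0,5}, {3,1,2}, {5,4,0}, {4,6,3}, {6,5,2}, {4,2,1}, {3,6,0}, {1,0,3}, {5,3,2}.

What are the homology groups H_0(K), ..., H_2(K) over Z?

K has 7 vertices, 18 edges, 12 triangles.
rank ∂_0 = 0, rank ∂_1 = 6 ⇒ b_0 = 7 − 0 − 6 = 1; all invariant factors of ∂_1 are 1 so no torsion. So H_0 ≅ Z.
rank ∂_1 = 6, rank ∂_2 = 12 ⇒ b_1 = 18 − 6 − 12 = 0; ∂_2 has invariant factor(s) [2] giving torsion. So H_1 ≅ Z/2Z.
rank ∂_2 = 12, rank ∂_3 = 0 ⇒ b_2 = 12 − 12 − 0 = 0. So H_2 ≅ 0.

H_0 ≅ Z,  H_1 ≅ Z/2Z,  H_2 = 0.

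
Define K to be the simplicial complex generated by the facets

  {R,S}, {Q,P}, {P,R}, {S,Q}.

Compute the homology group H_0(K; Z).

Order the vertices as P < Q < R < S. Listing each simplex with vertices in this order, K has dimension 1 with simplices:

  0-simplices (4): P, Q, R, S
  1-simplices (4): PQ, PR, QS, RS

giving chain groups C_0 ≅ Z^4, C_1 ≅ Z^4.

Boundary ∂_1: C_1 → C_0 maps an edge to its endpoints' difference, ∂[p,q] = q − p.
The 4×4 boundary matrix has rank 3 and Smith normal form diag(1,1,1).

Reading off H_k = ker ∂_k / im ∂_{k+1}:

  H_0: rank C_0 − rank ∂_1 = 4 − 3 = 1, and the invariant factors of ∂_1 are all 1, so H_0 ≅ Z.

H_0 ≅ Z.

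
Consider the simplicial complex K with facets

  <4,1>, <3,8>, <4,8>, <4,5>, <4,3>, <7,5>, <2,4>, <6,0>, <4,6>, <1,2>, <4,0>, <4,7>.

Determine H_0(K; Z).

H_0 = Z.

We work with the vertex ordering 0 < 1 < 2 < 3 < 4 < 5 < 6 < 7 < 8. The simplices of K, each written with vertices in increasing order, are:

  0-simplices (9): [0], [1], [2], [3], [4], [5], [6], [7], [8]
  1-simplices (12): [0,4], [0,6], [1,2], [1,4], [2,4], [3,4], [3,8], [4,5], [4,6], [4,7], [4,8], [5,7]

so the chain groups are C_0 ≅ Z^9, C_1 ≅ Z^12.

Boundary ∂_1: C_1 → C_0 is given by ∂[p,q] = [q] − [p].
This gives a 9×12 integer matrix of rank 8; reducing to Smith normal form yields diagonal entries (1,1,1,1,1,1,1,1).

Computing H_k = (kernel of ∂_k) / (image of ∂_{k+1}):

  H_0: rank C_0 − rank ∂_1 = 9 − 8 = 1, and the invariant factors of ∂_1 are all 1, so H_0 = Z.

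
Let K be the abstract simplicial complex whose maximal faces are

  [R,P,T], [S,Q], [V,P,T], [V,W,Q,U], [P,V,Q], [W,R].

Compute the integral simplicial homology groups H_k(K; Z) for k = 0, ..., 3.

H_0 = Z,  H_1 = Z,  H_2 = 0,  H_3 = 0.

Take the total order P < Q < R < S < T < U < V < W on the vertex set. Then K (dimension 3) consists of the simplices:

  0-simplices (8): P, Q, R, S, T, U, V, W
  1-simplices (14): PQ, PR, PT, PV, QS, QU, QV, QW, RT, RW, TV, UV, UW, VW
  2-simplices (7): PQV, PRT, PTV, QUV, QUW, QVW, UVW
  3-simplices (1): QUVW

so the chain groups are C_0 ≅ Z^8, C_1 ≅ Z^14, C_2 ≅ Z^7, C_3 ≅ Z^1.

Boundary ∂_1: C_1 → C_0 sends each edge [p,q] (with p < q) to q − p. For instance
  ∂QW = W − Q.
The resulting 8×14 matrix has rank 7, and its Smith normal form has invariant factors (1,1,1,1,1,1,1).

Boundary ∂_2: C_2 → C_1 sends each 2-simplex [p,q,r] to [q,r] − [p,r] + [p,q]. For instance
  ∂QUV = UV − QV + QU,
  ∂PQV = QV − PV + PQ.
The 14×7 boundary matrix has rank 6 and Smith normal form diag(1,1,1,1,1,1).

Boundary ∂_3: C_3 → C_2 sends each 3-simplex σ to the alternating sum Σ_i (−1)^i (σ with its i-th vertex removed). For instance
  ∂QUVW = UVW − QVW + QUW − QUV.
The 7×1 boundary matrix has rank 1 and Smith normal form diag(1).

Now H_k = ker ∂_k / im ∂_{k+1}, so:

  H_0: rank C_0 − rank ∂_1 = 8 − 7 = 1, and the invariant factors of ∂_1 are all 1, so H_0 ≅ Z.
  H_1: rank ker ∂_1 − rank ∂_2 = (14 − 7) − 6 = 1, and the invariant factors of ∂_2 are all 1, so H_1 ≅ Z.
  H_2: rank ker ∂_2 − rank ∂_3 = (7 − 6) − 1 = 0, and the invariant factors of ∂_3 are all 1, so H_2 ≅ 0.
  H_3: rank ker ∂_3 − rank ∂_4 = (1 − 1) − 0 = 0, and there is no ∂_4, so H_3 ≅ 0.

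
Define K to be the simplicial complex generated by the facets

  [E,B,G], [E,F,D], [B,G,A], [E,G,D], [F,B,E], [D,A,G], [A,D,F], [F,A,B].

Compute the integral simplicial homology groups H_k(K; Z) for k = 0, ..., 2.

Take the total order A < B < D < E < F < G on the vertex set. Then K (dimension 2) consists of the simplices:

  0-simplices (6): A, B, D, E, F, G
  1-simplices (12): AB, AD, AF, AG, BE, BF, BG, DE, DF, DG, EF, EG
  2-simplices (8): ABF, ABG, ADF, ADG, BEF, BEG, DEF, DEG

Hence C_0 ≅ Z^6, C_1 ≅ Z^12, C_2 ≅ Z^8.

Boundary ∂_1: C_1 → C_0 is given by ∂[p,q] = [q] − [p].
As a 6×12 matrix over Z this has rank 5, with invariant factors (1,1,1,1,1).

Boundary ∂_2: C_2 → C_1 acts by ∂[p,q,r] = [q,r] − [p,r] + [p,q]. For instance
  ∂ABG = BG − AG + AB,
  ∂BEG = EG − BG + BE.
The 12×8 boundary matrix has rank 7 and Smith normal form diag(1,1,1,1,1,1,1).

Reading off H_k = ker ∂_k / im ∂_{k+1}:

  H_0: rank C_0 − rank ∂_1 = 6 − 5 = 1, and the invariant factors of ∂_1 are all 1, so H_0 ≅ Z.
  H_1: rank ker ∂_1 − rank ∂_2 = (12 − 5) − 7 = 0, and the invariant factors of ∂_2 are all 1, so H_1 ≅ 0.
  H_2: rank ker ∂_2 − rank ∂_3 = (8 − 7) − 0 = 1, and there is no ∂_3, so H_2 ≅ Z.

As a check, the Euler characteristic is 6 − 12 + 8 = 2, which agrees with 1 − 0 + 1 = 2.
(K is a triangulation of the 2-sphere S^2.)

H_0 ≅ Z,  H_1 = 0,  H_2 ≅ Z.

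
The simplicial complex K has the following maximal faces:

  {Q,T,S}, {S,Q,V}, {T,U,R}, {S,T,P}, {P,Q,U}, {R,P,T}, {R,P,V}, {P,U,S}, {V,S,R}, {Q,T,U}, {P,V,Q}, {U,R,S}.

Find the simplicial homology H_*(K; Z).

H_0 = Z,  H_1 = Z/2,  H_2 = 0.

We work with the vertex ordering P < Q < R < S < T < U < V. The simplices of K, each written with vertices in increasing order, are:

  0-simplices (7): P, Q, R, S, T, U, V
  1-simplices (18): PQ, PR, PS, PT, PU, PV, QS, QT, QU, QV, RS, RT, RU, RV, ST, SU, SV, TU
  2-simplices (12): PQU, PQV, PRT, PRV, PST, PSU, QST, QSV, QTU, RSU, RSV, RTU

so the chain groups are C_0 ≅ Z^7, C_1 ≅ Z^18, C_2 ≅ Z^12.

The boundary map ∂_1: C_1 → C_0 maps an edge to its endpoints' difference, ∂[p,q] = q − p. For instance
  ∂PR = R − P.
This gives a 7×18 integer matrix of rank 6; reducing to Smith normal form yields diagonal entries (1,1,1,1,1,1).

The boundary map ∂_2: C_2 → C_1 acts by ∂[p,q,r] = [q,r] − [p,r] + [p,q]. For instance
  ∂QTU = TU − QU + QT,
  ∂RSV = SV − RV + RS.
The resulting 18×12 matrix has rank 12, and its Smith normal form has invariant factors (1,1,1,1,1,1,1,1,1,1,1,2).

Computing H_k = (kernel of ∂_k) / (image of ∂_{k+1}):

  H_0: rank C_0 − rank ∂_1 = 7 − 6 = 1, and the invariant factors of ∂_1 are all 1, so H_0 ≅ Z.
  H_1: rank ker ∂_1 − rank ∂_2 = (18 − 6) − 12 = 0, and ∂_2 has invariant factor 2 > 1, so H_1 ≅ Z/2.
  H_2: rank ker ∂_2 − rank ∂_3 = (12 − 12) − 0 = 0, and there is no ∂_3, so H_2 ≅ 0.

As a check, the Euler characteristic is 7 − 18 + 12 = 1, which agrees with 1 − 0 + 0 = 1.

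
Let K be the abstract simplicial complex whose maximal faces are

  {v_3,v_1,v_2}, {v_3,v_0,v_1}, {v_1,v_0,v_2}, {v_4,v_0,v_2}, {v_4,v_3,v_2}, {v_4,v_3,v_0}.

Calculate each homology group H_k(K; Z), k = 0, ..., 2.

H_0 ≅ Z,  H_1 = 0,  H_2 ≅ Z.

Fix the vertex order v_0 < v_1 < v_2 < v_3 < v_4 and write every simplex with vertices in increasing order. Then dim K = 2 and the simplices of K are:

  0-simplices (5): [v_0], [v_1], [v_2], [v_3], [v_4]
  1-simplices (9): [v_0,v_1], [v_0,v_2], [v_0,v_3], [v_0,v_4], [v_1,v_2], [v_1,v_3], [v_2,v_3], [v_2,v_4], [v_3,v_4]
  2-simplices (6): [v_0,v_1,v_2], [v_0,v_1,v_3], [v_0,v_2,v_4], [v_0,v_3,v_4], [v_1,v_2,v_3], [v_2,v_3,v_4]

giving chain groups C_0 ≅ Z^5, C_1 ≅ Z^9, C_2 ≅ Z^6.

∂_1: C_1 → C_0 is given by ∂[p,q] = [q] − [p]. For instance
  ∂[v_1,v_3] = [v_3] − [v_1].
The resulting 5×9 matrix has rank 4, and its Smith normal form has invariant factors (1,1,1,1).

∂_2: C_2 → C_1 sends each 2-simplex [p,q,r] to [q,r] − [p,r] + [p,q]. For instance
  ∂[v_0,v_1,v_2] = [v_1,v_2] − [v_0,v_2] + [v_0,v_1],
  ∂[v_0,v_1,v_3] = [v_1,v_3] − [v_0,v_3] + [v_0,v_1].
As a 9×6 matrix over Z this has rank 5, with invariant factors (1,1,1,1,1).

Reading off H_k = ker ∂_k / im ∂_{k+1}:

  H_0: rank C_0 − rank ∂_1 = 5 − 4 = 1, and the invariant factors of ∂_1 are all 1, so H_0 ≅ Z.
  H_1: rank ker ∂_1 − rank ∂_2 = (9 − 4) − 5 = 0, and the invariant factors of ∂_2 are all 1, so H_1 ≅ 0.
  H_2: rank ker ∂_2 − rank ∂_3 = (6 − 5) − 0 = 1, and there is no ∂_3, so H_2 ≅ Z.

As a check, the Euler characteristic is 5 − 9 + 6 = 2, which agrees with 1 − 0 + 1 = 2.
(K is a triangulation of the 2-sphere S^2.)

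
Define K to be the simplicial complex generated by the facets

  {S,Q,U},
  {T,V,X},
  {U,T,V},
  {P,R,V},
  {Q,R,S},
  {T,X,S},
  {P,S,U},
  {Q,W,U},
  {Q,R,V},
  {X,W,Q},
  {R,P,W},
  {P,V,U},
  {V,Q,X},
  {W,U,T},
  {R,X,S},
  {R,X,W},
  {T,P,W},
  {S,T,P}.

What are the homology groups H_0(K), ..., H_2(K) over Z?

K has 9 vertices, 27 edges, 18 triangles.
rank ∂_0 = 0, rank ∂_1 = 8 ⇒ b_0 = 9 − 0 − 8 = 1; all invariant factors of ∂_1 are 1 so no torsion. So H_0 = Z.
rank ∂_1 = 8, rank ∂_2 = 18 ⇒ b_1 = 27 − 8 − 18 = 1; ∂_2 has invariant factor(s) [2] giving torsion. So H_1 = Z ⊕ Z/2Z.
rank ∂_2 = 18, rank ∂_3 = 0 ⇒ b_2 = 18 − 18 − 0 = 0. So H_2 = 0.

H_0 = Z,  H_1 = Z ⊕ Z/2Z,  H_2 = 0.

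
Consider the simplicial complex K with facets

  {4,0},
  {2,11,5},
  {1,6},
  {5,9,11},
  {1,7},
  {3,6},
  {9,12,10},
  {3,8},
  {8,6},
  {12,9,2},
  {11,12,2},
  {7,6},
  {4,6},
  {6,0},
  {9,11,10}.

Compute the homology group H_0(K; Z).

Take the total order 0 < 1 < 2 < 3 < 4 < 5 < 6 < 7 < 8 < 9 < 10 < 11 < 12 on the vertex set. Then K (dimension 2) consists of the simplices:

  0-simplices (13): [0], [1], [2], [3], [4], [5], [6], [7], [8], [9], [10], [11], [12]
  1-simplices (21): [0,4], [0,6], [1,6], [1,7], [2,5], [2,9], [2,11], [2,12], [3,6], [3,8], [4,6], [5,9], [5,11], [6,7], [6,8], [9,10], [9,11], [9,12], [10,11], [10,12], [11,12]
  2-simplices (6): [2,5,11], [2,9,12], [2,11,12], [5,9,11], [9,10,11], [9,10,12]

giving chain groups C_0 ≅ Z^13, C_1 ≅ Z^21, C_2 ≅ Z^6.

Boundary ∂_1: C_1 → C_0 sends each edge [p,q] (with p < q) to q − p.
The 13×21 boundary matrix has rank 11 and Smith normal form diag(1,1,1,1,1,1,1,1,1,1,1).

The boundary map ∂_2: C_2 → C_1 sends each 2-simplex [p,q,r] to [q,r] − [p,r] + [p,q]. For instance
  ∂[2,11,12] = [11,12] − [2,12] + [2,11],
  ∂[2,5,11] = [5,11] − [2,11] + [2,5].
As a 21×6 matrix over Z this has rank 6, with invariant factors (1,1,1,1,1,1).

From H_k ≅ ker(∂_k) / im(∂_{k+1}) we obtain:

  H_0: rank C_0 − rank ∂_1 = 13 − 11 = 2, and the invariant factors of ∂_1 are all 1, so H_0 ≅ Z^2.

(K is a triangulation of the disjoint union of a wedge of 3 circles and the cylinder S^1 x I.)

H_0 ≅ Z^2.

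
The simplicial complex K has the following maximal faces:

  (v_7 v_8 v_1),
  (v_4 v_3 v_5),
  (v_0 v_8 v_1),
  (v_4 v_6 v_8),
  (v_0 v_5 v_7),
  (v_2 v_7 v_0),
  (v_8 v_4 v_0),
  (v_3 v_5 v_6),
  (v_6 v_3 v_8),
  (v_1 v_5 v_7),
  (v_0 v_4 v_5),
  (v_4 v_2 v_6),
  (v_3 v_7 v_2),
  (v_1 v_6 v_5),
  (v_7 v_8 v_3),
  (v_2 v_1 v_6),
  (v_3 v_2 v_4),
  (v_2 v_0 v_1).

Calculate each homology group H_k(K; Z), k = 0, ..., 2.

Order the vertices as v_0 < v_1 < v_2 < v_3 < v_4 < v_5 < v_6 < v_7 < v_8. Listing each simplex with vertices in this order, K has dimension 2 with simplices:

  0-simplices (9): [v_0], [v_1], [v_2], [v_3], [v_4], [v_5], [v_6], [v_7], [v_8]
  1-simplices (27): (27 of them)
  2-simplices (18): (18 of them)

Hence C_0 ≅ Z^9, C_1 ≅ Z^27, C_2 ≅ Z^18.

∂_1: C_1 → C_0 sends each edge [p,q] (with p < q) to q − p.
As a 9×27 matrix over Z this has rank 8, with invariant factors (1,1,1,1,1,1,1,1).

Boundary ∂_2: C_2 → C_1 maps a triangle to the signed sum of its edges. For instance
  ∂[v_0,v_5,v_7] = [v_5,v_7] − [v_0,v_7] + [v_0,v_5],
  ∂[v_1,v_2,v_6] = [v_2,v_6] − [v_1,v_6] + [v_1,v_2].
This gives a 27×18 integer matrix of rank 18; reducing to Smith normal form yields diagonal entries (1,1,1,1,1,1,1,1,1,1,1,1,1,1,1,1,1,2).

Reading off H_k = ker ∂_k / im ∂_{k+1}:

  H_0: rank C_0 − rank ∂_1 = 9 − 8 = 1, and the invariant factors of ∂_1 are all 1, so H_0 ≅ Z.
  H_1: rank ker ∂_1 − rank ∂_2 = (27 − 8) − 18 = 1, and ∂_2 has invariant factor 2 > 1, so H_1 ≅ Z × Z/2.
  H_2: rank ker ∂_2 − rank ∂_3 = (18 − 18) − 0 = 0, and there is no ∂_3, so H_2 ≅ 0.

As a check, the Euler characteristic is 9 − 27 + 18 = 0, which agrees with 1 − 1 + 0 = 0.

H_0 = Z,  H_1 = Z × Z/2,  H_2 = 0.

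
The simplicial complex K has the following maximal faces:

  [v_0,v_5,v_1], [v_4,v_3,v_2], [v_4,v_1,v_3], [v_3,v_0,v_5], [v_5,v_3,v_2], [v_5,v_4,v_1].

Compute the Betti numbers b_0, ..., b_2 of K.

We work with the vertex ordering v_0 < v_1 < v_2 < v_3 < v_4 < v_5. The simplices of K, each written with vertices in increasing order, are:

  0-simplices (6): [v_0], [v_1], [v_2], [v_3], [v_4], [v_5]
  1-simplices (12): [v_0,v_1], [v_0,v_3], [v_0,v_5], [v_1,v_3], [v_1,v_4], [v_1,v_5], [v_2,v_3], [v_2,v_4], [v_2,v_5], [v_3,v_4], [v_3,v_5], [v_4,v_5]
  2-simplices (6): [v_0,v_1,v_5], [v_0,v_3,v_5], [v_1,v_3,v_4], [v_1,v_4,v_5], [v_2,v_3,v_4], [v_2,v_3,v_5]

so the chain groups are C_0 ≅ Z^6, C_1 ≅ Z^12, C_2 ≅ Z^6.

The boundary map ∂_1: C_1 → C_0 is given by ∂[p,q] = [q] − [p]. For instance
  ∂[v_4,v_5] = [v_5] − [v_4].
The resulting 6×12 matrix has rank 5, and its Smith normal form has invariant factors (1,1,1,1,1).

The boundary map ∂_2: C_2 → C_1 acts by ∂[p,q,r] = [q,r] − [p,r] + [p,q]. For instance
  ∂[v_0,v_3,v_5] = [v_3,v_5] − [v_0,v_5] + [v_0,v_3],
  ∂[v_1,v_4,v_5] = [v_4,v_5] − [v_1,v_5] + [v_1,v_4].
The resulting 12×6 matrix has rank 6, and its Smith normal form has invariant factors (1,1,1,1,1,1).

From H_k ≅ ker(∂_k) / im(∂_{k+1}) we obtain:

  H_0: rank C_0 − rank ∂_1 = 6 − 5 = 1, and the invariant factors of ∂_1 are all 1, so H_0 ≅ Z.
  H_1: rank ker ∂_1 − rank ∂_2 = (12 − 5) − 6 = 1, and the invariant factors of ∂_2 are all 1, so H_1 ≅ Z.
  H_2: rank ker ∂_2 − rank ∂_3 = (6 − 6) − 0 = 0, and there is no ∂_3, so H_2 ≅ 0.

(K is a triangulation of the cylinder S^1 x I.)

Hence the Betti numbers are b_0 = 1, b_1 = 1, b_2 = 0.

b_0 = 1, b_1 = 1, b_2 = 0.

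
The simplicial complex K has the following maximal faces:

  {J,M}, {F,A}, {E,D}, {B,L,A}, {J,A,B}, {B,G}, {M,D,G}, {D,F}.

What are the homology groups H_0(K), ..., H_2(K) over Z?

H_0 ≅ Z,  H_1 ≅ Z^2,  H_2 = 0.

Take the total order A < B < D < E < F < G < J < L < M on the vertex set. Then K (dimension 2) consists of the simplices:

  0-simplices (9): A, B, D, E, F, G, J, L, M
  1-simplices (13): AB, AF, AJ, AL, BG, BJ, BL, DE, DF, DG, DM, GM, JM
  2-simplices (3): ABJ, ABL, DGM

so the chain groups are C_0 ≅ Z^9, C_1 ≅ Z^13, C_2 ≅ Z^3.

Boundary ∂_1: C_1 → C_0 sends each edge [p,q] (with p < q) to q − p. For instance
  ∂GM = M − G.
The resulting 9×13 matrix has rank 8, and its Smith normal form has invariant factors (1,1,1,1,1,1,1,1).

Boundary ∂_2: C_2 → C_1 sends each 2-simplex [p,q,r] to [q,r] − [p,r] + [p,q]. For instance
  ∂ABJ = BJ − AJ + AB,
  ∂DGM = GM − DM + DG.
The resulting 13×3 matrix has rank 3, and its Smith normal form has invariant factors (1,1,1).

From H_k ≅ ker(∂_k) / im(∂_{k+1}) we obtain:

  H_0: rank C_0 − rank ∂_1 = 9 − 8 = 1, and the invariant factors of ∂_1 are all 1, so H_0 ≅ Z.
  H_1: rank ker ∂_1 − rank ∂_2 = (13 − 8) − 3 = 2, and the invariant factors of ∂_2 are all 1, so H_1 ≅ Z^2.
  H_2: rank ker ∂_2 − rank ∂_3 = (3 − 3) − 0 = 0, and there is no ∂_3, so H_2 ≅ 0.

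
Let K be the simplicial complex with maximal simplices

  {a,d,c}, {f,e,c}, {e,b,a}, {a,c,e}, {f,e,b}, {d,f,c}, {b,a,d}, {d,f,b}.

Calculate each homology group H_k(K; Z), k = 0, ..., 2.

H_0 = Z,  H_1 = 0,  H_2 = Z.

K has 6 vertices, 12 edges, 8 triangles.
rank ∂_0 = 0, rank ∂_1 = 5 ⇒ b_0 = 6 − 0 − 5 = 1; all invariant factors of ∂_1 are 1 so no torsion. So H_0 ≅ Z.
rank ∂_1 = 5, rank ∂_2 = 7 ⇒ b_1 = 12 − 5 − 7 = 0; all invariant factors of ∂_2 are 1 so no torsion. So H_1 ≅ 0.
rank ∂_2 = 7, rank ∂_3 = 0 ⇒ b_2 = 8 − 7 − 0 = 1. So H_2 ≅ Z.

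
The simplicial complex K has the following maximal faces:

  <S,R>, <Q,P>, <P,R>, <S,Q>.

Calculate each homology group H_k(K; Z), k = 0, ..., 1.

H_0 = Z,  H_1 = Z.

Take the total order P < Q < R < S on the vertex set. Then K (dimension 1) consists of the simplices:

  0-simplices (4): P, Q, R, S
  1-simplices (4): PQ, PR, QS, RS

so the chain groups are C_0 ≅ Z^4, C_1 ≅ Z^4.

The boundary map ∂_1: C_1 → C_0 sends each edge [p,q] (with p < q) to q − p.
The 4×4 boundary matrix has rank 3 and Smith normal form diag(1,1,1).

From H_k ≅ ker(∂_k) / im(∂_{k+1}) we obtain:

  H_0: rank C_0 − rank ∂_1 = 4 − 3 = 1, and the invariant factors of ∂_1 are all 1, so H_0 ≅ Z.
  H_1: rank ker ∂_1 − rank ∂_2 = (4 − 3) − 0 = 1, and there is no ∂_2, so H_1 ≅ Z.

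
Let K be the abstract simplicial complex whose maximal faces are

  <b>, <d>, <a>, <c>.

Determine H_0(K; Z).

H_0 ≅ Z^4.

Fix the vertex order a < b < c < d and write every simplex with vertices in increasing order. Then dim K = 0 and the simplices of K are:

  0-simplices (4): a, b, c, d

so the chain groups are C_0 ≅ Z^4.

Computing H_k = (kernel of ∂_k) / (image of ∂_{k+1}):

  H_0: rank C_0 − rank ∂_1 = 4 − 0 = 4, and there is no ∂_1, so H_0 ≅ Z^4.

(K is a triangulation of a set of 4 points.)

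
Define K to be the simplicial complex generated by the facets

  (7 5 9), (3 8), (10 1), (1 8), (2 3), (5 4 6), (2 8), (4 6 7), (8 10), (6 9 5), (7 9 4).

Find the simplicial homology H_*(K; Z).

H_0 ≅ Z^2,  H_1 ≅ Z^3,  H_2 = 0.

Fix the vertex order 1 < 2 < 3 < 4 < 5 < 6 < 7 < 8 < 9 < 10 and write every simplex with vertices in increasing order. Then dim K = 2 and the simplices of K are:

  0-simplices (10): [1], [2], [3], [4], [5], [6], [7], [8], [9], [10]
  1-simplices (16): [1,8], [1,10], [2,3], [2,8], [3,8], [4,5], [4,6], [4,7], [4,9], [5,6], [5,7], [5,9], [6,7], [6,9], [7,9], [8,10]
  2-simplices (5): [4,5,6], [4,6,7], [4,7,9], [5,6,9], [5,7,9]

so the chain groups are C_0 ≅ Z^10, C_1 ≅ Z^16, C_2 ≅ Z^5.

Boundary ∂_1: C_1 → C_0 is given by ∂[p,q] = [q] − [p].
The 10×16 boundary matrix has rank 8 and Smith normal form diag(1,1,1,1,1,1,1,1).

∂_2: C_2 → C_1 maps a triangle to the signed sum of its edges. For instance
  ∂[4,7,9] = [7,9] − [4,9] + [4,7],
  ∂[4,5,6] = [5,6] − [4,6] + [4,5].
The 16×5 boundary matrix has rank 5 and Smith normal form diag(1,1,1,1,1).

Now H_k = ker ∂_k / im ∂_{k+1}, so:

  H_0: rank C_0 − rank ∂_1 = 10 − 8 = 2, and the invariant factors of ∂_1 are all 1, so H_0 = Z^2.
  H_1: rank ker ∂_1 − rank ∂_2 = (16 − 8) − 5 = 3, and the invariant factors of ∂_2 are all 1, so H_1 = Z^3.
  H_2: rank ker ∂_2 − rank ∂_3 = (5 − 5) − 0 = 0, and there is no ∂_3, so H_2 = 0.

As a check, the Euler characteristic is 10 − 16 + 5 = -1, which agrees with 2 − 3 + 0 = -1.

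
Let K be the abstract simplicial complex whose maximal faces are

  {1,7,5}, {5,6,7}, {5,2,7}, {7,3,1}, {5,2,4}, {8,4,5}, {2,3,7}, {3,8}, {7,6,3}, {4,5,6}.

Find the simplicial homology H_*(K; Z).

H_0 = Z,  H_1 = Z,  H_2 = 0.

Take the total order 1 < 2 < 3 < 4 < 5 < 6 < 7 < 8 on the vertex set. Then K (dimension 2) consists of the simplices:

  0-simplices (8): [1], [2], [3], [4], [5], [6], [7], [8]
  1-simplices (17): [1,3], [1,5], [1,7], [2,3], [2,4], [2,5], [2,7], [3,6], [3,7], [3,8], [4,5], [4,6], [4,8], [5,6], [5,7], [5,8], [6,7]
  2-simplices (9): [1,3,7], [1,5,7], [2,3,7], [2,4,5], [2,5,7], [3,6,7], [4,5,6], [4,5,8], [5,6,7]

Hence C_0 ≅ Z^8, C_1 ≅ Z^17, C_2 ≅ Z^9.

∂_1: C_1 → C_0 maps an edge to its endpoints' difference, ∂[p,q] = q − p.
The 8×17 boundary matrix has rank 7 and Smith normal form diag(1,1,1,1,1,1,1).

The boundary map ∂_2: C_2 → C_1 maps a triangle to the signed sum of its edges. For instance
  ∂[2,5,7] = [5,7] − [2,7] + [2,5],
  ∂[1,5,7] = [5,7] − [1,7] + [1,5].
The 17×9 boundary matrix has rank 9 and Smith normal form diag(1,1,1,1,1,1,1,1,1).

Computing H_k = (kernel of ∂_k) / (image of ∂_{k+1}):

  H_0: rank C_0 − rank ∂_1 = 8 − 7 = 1, and the invariant factors of ∂_1 are all 1, so H_0 ≅ Z.
  H_1: rank ker ∂_1 − rank ∂_2 = (17 − 7) − 9 = 1, and the invariant factors of ∂_2 are all 1, so H_1 ≅ Z.
  H_2: rank ker ∂_2 − rank ∂_3 = (9 − 9) − 0 = 0, and there is no ∂_3, so H_2 ≅ 0.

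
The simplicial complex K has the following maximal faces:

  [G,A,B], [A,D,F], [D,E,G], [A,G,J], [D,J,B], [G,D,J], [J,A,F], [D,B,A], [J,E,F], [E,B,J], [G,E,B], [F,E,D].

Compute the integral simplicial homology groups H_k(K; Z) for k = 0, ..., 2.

We work with the vertex ordering A < B < D < E < F < G < J. The simplices of K, each written with vertices in increasing order, are:

  0-simplices (7): A, B, D, E, F, G, J
  1-simplices (18): AB, AD, AF, AG, AJ, BD, BE, BG, BJ, DE, DF, DG, DJ, EF, EG, EJ, FJ, GJ
  2-simplices (12): ABD, ABG, ADF, AFJ, AGJ, BDJ, BEG, BEJ, DEF, DEG, DGJ, EFJ

giving chain groups C_0 ≅ Z^7, C_1 ≅ Z^18, C_2 ≅ Z^12.

Boundary ∂_1: C_1 → C_0 sends each edge [p,q] (with p < q) to q − p. For instance
  ∂BE = E − B.
The resulting 7×18 matrix has rank 6, and its Smith normal form has invariant factors (1,1,1,1,1,1).

The boundary map ∂_2: C_2 → C_1 acts by ∂[p,q,r] = [q,r] − [p,r] + [p,q]. For instance
  ∂AGJ = GJ − AJ + AG,
  ∂BEJ = EJ − BJ + BE.
The resulting 18×12 matrix has rank 12, and its Smith normal form has invariant factors (1,1,1,1,1,1,1,1,1,1,1,2).

Computing H_k = (kernel of ∂_k) / (image of ∂_{k+1}):

  H_0: rank C_0 − rank ∂_1 = 7 − 6 = 1, and the invariant factors of ∂_1 are all 1, so H_0 ≅ Z.
  H_1: rank ker ∂_1 − rank ∂_2 = (18 − 6) − 12 = 0, and ∂_2 has invariant factor 2 > 1, so H_1 ≅ Z/2.
  H_2: rank ker ∂_2 − rank ∂_3 = (12 − 12) − 0 = 0, and there is no ∂_3, so H_2 ≅ 0.

H_0 = Z,  H_1 = Z/2,  H_2 = 0.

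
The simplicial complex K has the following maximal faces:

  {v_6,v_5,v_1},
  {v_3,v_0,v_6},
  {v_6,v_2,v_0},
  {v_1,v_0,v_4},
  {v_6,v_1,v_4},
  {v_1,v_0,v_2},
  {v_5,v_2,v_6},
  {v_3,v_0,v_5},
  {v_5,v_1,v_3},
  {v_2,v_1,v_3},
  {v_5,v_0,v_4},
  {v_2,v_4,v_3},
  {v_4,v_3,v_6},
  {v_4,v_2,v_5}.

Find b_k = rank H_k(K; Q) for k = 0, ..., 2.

b_0 = 1, b_1 = 2, b_2 = 1.

Fix the vertex order v_0 < v_1 < v_2 < v_3 < v_4 < v_5 < v_6 and write every simplex with vertices in increasing order. Then dim K = 2 and the simplices of K are:

  0-simplices (7): [v_0], [v_1], [v_2], [v_3], [v_4], [v_5], [v_6]
  1-simplices (21): (21 of them)
  2-simplices (14): (14 of them)

Hence C_0 ≅ Z^7, C_1 ≅ Z^21, C_2 ≅ Z^14.

The boundary map ∂_1: C_1 → C_0 sends each edge [p,q] (with p < q) to q − p.
The resulting 7×21 matrix has rank 6, and its Smith normal form has invariant factors (1,1,1,1,1,1).

The boundary map ∂_2: C_2 → C_1 acts by ∂[p,q,r] = [q,r] − [p,r] + [p,q]. For instance
  ∂[v_0,v_3,v_5] = [v_3,v_5] − [v_0,v_5] + [v_0,v_3],
  ∂[v_1,v_5,v_6] = [v_5,v_6] − [v_1,v_6] + [v_1,v_5].
This gives a 21×14 integer matrix of rank 13; reducing to Smith normal form yields diagonal entries (1,1,1,1,1,1,1,1,1,1,1,1,1).

Now H_k = ker ∂_k / im ∂_{k+1}, so:

  H_0: rank C_0 − rank ∂_1 = 7 − 6 = 1, and the invariant factors of ∂_1 are all 1, so H_0 = Z.
  H_1: rank ker ∂_1 − rank ∂_2 = (21 − 6) − 13 = 2, and the invariant factors of ∂_2 are all 1, so H_1 = Z^2.
  H_2: rank ker ∂_2 − rank ∂_3 = (14 − 13) − 0 = 1, and there is no ∂_3, so H_2 = Z.

As a check, the Euler characteristic is 7 − 21 + 14 = 0, which agrees with 1 − 2 + 1 = 0.

Hence the Betti numbers are b_0 = 1, b_1 = 2, b_2 = 1.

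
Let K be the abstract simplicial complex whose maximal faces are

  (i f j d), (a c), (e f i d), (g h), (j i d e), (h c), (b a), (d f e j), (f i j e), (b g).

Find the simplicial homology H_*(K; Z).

H_0 ≅ Z^2,  H_1 ≅ Z,  H_2 = 0,  H_3 ≅ Z.

Take the total order a < b < c < d < e < f < g < h < i < j on the vertex set. Then K (dimension 3) consists of the simplices:

  0-simplices (10): a, b, c, d, e, f, g, h, i, j
  1-simplices (15): ab, ac, bg, ch, de, df, di, dj, ef, ei, ej, fi, fj, gh, ij
  2-simplices (10): def, dei, dej, dfi, dfj, dij, efi, efj, eij, fij
  3-simplices (5): defi, defj, deij, dfij, efij

Hence C_0 ≅ Z^10, C_1 ≅ Z^15, C_2 ≅ Z^10, C_3 ≅ Z^5.

Boundary ∂_1: C_1 → C_0 maps an edge to its endpoints' difference, ∂[p,q] = q − p.
The resulting 10×15 matrix has rank 8, and its Smith normal form has invariant factors (1,1,1,1,1,1,1,1).

∂_2: C_2 → C_1 sends each 2-simplex [p,q,r] to [q,r] − [p,r] + [p,q]. For instance
  ∂efj = fj − ej + ef,
  ∂efi = fi − ei + ef.
The resulting 15×10 matrix has rank 6, and its Smith normal form has invariant factors (1,1,1,1,1,1).

The boundary map ∂_3: C_3 → C_2 sends each 3-simplex σ to the alternating sum Σ_i (−1)^i (σ with its i-th vertex removed). For instance
  ∂efij = fij − eij + efj − efi,
  ∂defi = efi − dfi + dei − def.
The 10×5 boundary matrix has rank 4 and Smith normal form diag(1,1,1,1).

From H_k ≅ ker(∂_k) / im(∂_{k+1}) we obtain:

  H_0: rank C_0 − rank ∂_1 = 10 − 8 = 2, and the invariant factors of ∂_1 are all 1, so H_0 = Z^2.
  H_1: rank ker ∂_1 − rank ∂_2 = (15 − 8) − 6 = 1, and the invariant factors of ∂_2 are all 1, so H_1 = Z.
  H_2: rank ker ∂_2 − rank ∂_3 = (10 − 6) − 4 = 0, and the invariant factors of ∂_3 are all 1, so H_2 = 0.
  H_3: rank ker ∂_3 − rank ∂_4 = (5 − 4) − 0 = 1, and there is no ∂_4, so H_3 = Z.

(K is a triangulation of the disjoint union of the circle S^1 and the 3-sphere S^3.)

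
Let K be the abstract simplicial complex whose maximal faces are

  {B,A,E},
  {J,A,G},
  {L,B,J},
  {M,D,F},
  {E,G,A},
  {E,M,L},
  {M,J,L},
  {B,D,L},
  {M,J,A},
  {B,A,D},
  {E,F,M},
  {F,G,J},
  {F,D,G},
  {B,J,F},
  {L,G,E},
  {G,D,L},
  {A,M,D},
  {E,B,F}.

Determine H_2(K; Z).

H_2 = Z.

Fix the vertex order A < B < D < E < F < G < J < L < M and write every simplex with vertices in increasing order. Then dim K = 2 and the simplices of K are:

  0-simplices (9): A, B, D, E, F, G, J, L, M
  1-simplices (27): AB, AD, AE, AG, AJ, AM, BD, BE, BF, BJ, BL, DF, DG, DL, DM, EF, EG, EL, EM, FG, FJ, FM, GJ, GL, JL, JM, LM
  2-simplices (18): ABD, ABE, ADM, AEG, AGJ, AJM, BDL, BEF, BFJ, BJL, DFG, DFM, DGL, EFM, EGL, ELM, FGJ, JLM

so the chain groups are C_0 ≅ Z^9, C_1 ≅ Z^27, C_2 ≅ Z^18.

The boundary map ∂_1: C_1 → C_0 is given by ∂[p,q] = [q] − [p].
As a 9×27 matrix over Z this has rank 8, with invariant factors (1,1,1,1,1,1,1,1).

∂_2: C_2 → C_1 acts by ∂[p,q,r] = [q,r] − [p,r] + [p,q]. For instance
  ∂AGJ = GJ − AJ + AG,
  ∂JLM = LM − JM + JL.
As a 27×18 matrix over Z this has rank 17, with invariant factors (1,1,1,1,1,1,1,1,1,1,1,1,1,1,1,1,1).

From H_k ≅ ker(∂_k) / im(∂_{k+1}) we obtain:

  H_2: rank ker ∂_2 − rank ∂_3 = (18 − 17) − 0 = 1, and there is no ∂_3, so H_2 = Z.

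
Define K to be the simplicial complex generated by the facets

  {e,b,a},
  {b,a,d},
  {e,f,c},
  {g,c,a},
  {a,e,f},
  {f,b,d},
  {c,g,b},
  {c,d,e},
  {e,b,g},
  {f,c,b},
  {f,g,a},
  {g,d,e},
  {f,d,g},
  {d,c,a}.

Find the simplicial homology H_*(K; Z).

Fix the vertex order a < b < c < d < e < f < g and write every simplex with vertices in increasing order. Then dim K = 2 and the simplices of K are:

  0-simplices (7): a, b, c, d, e, f, g
  1-simplices (21): ab, ac, ad, ae, af, ag, bc, bd, be, bf, bg, cd, ce, cf, cg, de, df, dg, ef, eg, fg
  2-simplices (14): abd, abe, acd, acg, aef, afg, bcf, bcg, bdf, beg, cde, cef, deg, dfg

giving chain groups C_0 ≅ Z^7, C_1 ≅ Z^21, C_2 ≅ Z^14.

The boundary map ∂_1: C_1 → C_0 sends each edge [p,q] (with p < q) to q − p. For instance
  ∂af = f − a.
The resulting 7×21 matrix has rank 6, and its Smith normal form has invariant factors (1,1,1,1,1,1).

The boundary map ∂_2: C_2 → C_1 maps a triangle to the signed sum of its edges. For instance
  ∂dfg = fg − dg + df,
  ∂bcg = cg − bg + bc.
This gives a 21×14 integer matrix of rank 13; reducing to Smith normal form yields diagonal entries (1,1,1,1,1,1,1,1,1,1,1,1,1).

Reading off H_k = ker ∂_k / im ∂_{k+1}:

  H_0: rank C_0 − rank ∂_1 = 7 − 6 = 1, and the invariant factors of ∂_1 are all 1, so H_0 ≅ Z.
  H_1: rank ker ∂_1 − rank ∂_2 = (21 − 6) − 13 = 2, and the invariant factors of ∂_2 are all 1, so H_1 ≅ Z^2.
  H_2: rank ker ∂_2 − rank ∂_3 = (14 − 13) − 0 = 1, and there is no ∂_3, so H_2 ≅ Z.

H_0 ≅ Z,  H_1 ≅ Z^2,  H_2 ≅ Z.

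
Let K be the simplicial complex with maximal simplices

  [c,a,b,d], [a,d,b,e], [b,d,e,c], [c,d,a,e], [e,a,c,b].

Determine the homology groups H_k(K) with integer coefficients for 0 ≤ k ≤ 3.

Take the total order a < b < c < d < e on the vertex set. Then K (dimension 3) consists of the simplices:

  0-simplices (5): a, b, c, d, e
  1-simplices (10): ab, ac, ad, ae, bc, bd, be, cd, ce, de
  2-simplices (10): abc, abd, abe, acd, ace, ade, bcd, bce, bde, cde
  3-simplices (5): abcd, abce, abde, acde, bcde

so the chain groups are C_0 ≅ Z^5, C_1 ≅ Z^10, C_2 ≅ Z^10, C_3 ≅ Z^5.

∂_1: C_1 → C_0 is given by ∂[p,q] = [q] − [p].
As a 5×10 matrix over Z this has rank 4, with invariant factors (1,1,1,1).

The boundary map ∂_2: C_2 → C_1 sends each 2-simplex [p,q,r] to [q,r] − [p,r] + [p,q]. For instance
  ∂acd = cd − ad + ac,
  ∂bce = ce − be + bc.
The 10×10 boundary matrix has rank 6 and Smith normal form diag(1,1,1,1,1,1).

The boundary map ∂_3: C_3 → C_2 sends each 3-simplex σ to the alternating sum Σ_i (−1)^i (σ with its i-th vertex removed). For instance
  ∂bcde = cde − bde + bce − bcd,
  ∂abde = bde − ade + abe − abd.
The 10×5 boundary matrix has rank 4 and Smith normal form diag(1,1,1,1).

Now H_k = ker ∂_k / im ∂_{k+1}, so:

  H_0: rank C_0 − rank ∂_1 = 5 − 4 = 1, and the invariant factors of ∂_1 are all 1, so H_0 = Z.
  H_1: rank ker ∂_1 − rank ∂_2 = (10 − 4) − 6 = 0, and the invariant factors of ∂_2 are all 1, so H_1 = 0.
  H_2: rank ker ∂_2 − rank ∂_3 = (10 − 6) − 4 = 0, and the invariant factors of ∂_3 are all 1, so H_2 = 0.
  H_3: rank ker ∂_3 − rank ∂_4 = (5 − 4) − 0 = 1, and there is no ∂_4, so H_3 = Z.

H_0 ≅ Z,  H_1 = 0,  H_2 = 0,  H_3 ≅ Z.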